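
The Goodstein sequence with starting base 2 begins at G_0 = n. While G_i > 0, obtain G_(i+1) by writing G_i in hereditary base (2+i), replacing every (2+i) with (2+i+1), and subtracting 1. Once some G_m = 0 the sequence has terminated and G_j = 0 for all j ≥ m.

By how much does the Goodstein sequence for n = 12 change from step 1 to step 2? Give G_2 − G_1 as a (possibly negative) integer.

i=0: 12 = 2^(2 + 1) + 2^2 (b=2); 2→3: 3^(3 + 1) + 3^3 = 108; 108−1 = 107
i=1: 107 = 3^(3 + 1) + 2·3^2 + 2·3 + 2 (b=3); 3→4: 4^(4 + 1) + 2·4^2 + 2·4 + 2 = 1066; 1066−1 = 1065

958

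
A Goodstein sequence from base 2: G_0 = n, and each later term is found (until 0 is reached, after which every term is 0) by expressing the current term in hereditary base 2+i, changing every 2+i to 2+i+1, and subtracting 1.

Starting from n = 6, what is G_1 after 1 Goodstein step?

i=0: 6 = 2^2 + 2 (b=2); 2→3: 3^3 + 3 = 30; 30−1 = 29
i=1: 29 = 3^3 + 2 (b=3); 3→4: 4^4 + 2 = 258; 258−1 = 257

29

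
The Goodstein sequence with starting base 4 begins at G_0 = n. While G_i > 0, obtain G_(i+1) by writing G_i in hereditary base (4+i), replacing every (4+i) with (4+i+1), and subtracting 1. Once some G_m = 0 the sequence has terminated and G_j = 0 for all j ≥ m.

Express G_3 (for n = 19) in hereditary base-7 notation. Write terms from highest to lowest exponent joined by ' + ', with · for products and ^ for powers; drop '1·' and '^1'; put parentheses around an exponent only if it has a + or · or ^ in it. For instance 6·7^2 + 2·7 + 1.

19 —HB4→ 4^2 + 3 —bump→ 5^2 + 3 = 28 —(−1)→ 27
27 —HB5→ 5^2 + 2 —bump→ 6^2 + 2 = 38 —(−1)→ 37
37 —HB6→ 6^2 + 1 —bump→ 7^2 + 1 = 50 —(−1)→ 49
49 —HB7→ 7^2 —bump→ 8^2 = 64 —(−1)→ 63

7^2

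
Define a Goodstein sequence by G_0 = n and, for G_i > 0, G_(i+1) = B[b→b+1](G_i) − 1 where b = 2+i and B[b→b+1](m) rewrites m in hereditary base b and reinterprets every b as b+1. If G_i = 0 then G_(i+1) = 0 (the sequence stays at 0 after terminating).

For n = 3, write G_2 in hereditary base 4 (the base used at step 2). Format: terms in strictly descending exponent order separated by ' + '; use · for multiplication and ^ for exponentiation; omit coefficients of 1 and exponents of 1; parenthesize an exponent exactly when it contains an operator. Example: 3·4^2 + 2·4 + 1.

3

(0) 3|_2 = 2 + 1 ↦ 3 + 1|_3 = 4 ⇒ 3
(1) 3|_3 = 3 ↦ 4|_4 = 4 ⇒ 3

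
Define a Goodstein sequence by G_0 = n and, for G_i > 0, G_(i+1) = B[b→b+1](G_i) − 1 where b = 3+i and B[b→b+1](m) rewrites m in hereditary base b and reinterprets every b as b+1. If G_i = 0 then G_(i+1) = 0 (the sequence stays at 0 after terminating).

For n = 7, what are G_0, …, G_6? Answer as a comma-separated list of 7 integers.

G_0=7  [base 3] 2·3 + 1  →[3↦4]→  2·4 + 1 = 9  −1 ⇒ G_1=8
G_1=8  [base 4] 2·4  →[4↦5]→  2·5 = 10  −1 ⇒ G_2=9
G_2=9  [base 5] 5 + 4  →[5↦6]→  6 + 4 = 10  −1 ⇒ G_3=9
G_3=9  [base 6] 6 + 3  →[6↦7]→  7 + 3 = 10  −1 ⇒ G_4=9
G_4=9  [base 7] 7 + 2  →[7↦8]→  8 + 2 = 10  −1 ⇒ G_5=9
G_5=9  [base 8] 8 + 1  →[8↦9]→  9 + 1 = 10  −1 ⇒ G_6=9

7, 8, 9, 9, 9, 9, 9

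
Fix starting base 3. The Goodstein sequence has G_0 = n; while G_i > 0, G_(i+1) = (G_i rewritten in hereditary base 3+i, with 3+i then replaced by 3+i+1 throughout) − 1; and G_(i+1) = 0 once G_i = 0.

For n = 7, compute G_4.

base 3: 7 = 2·3 + 1; at 4: 2·4 + 1 = 9; next = 8
base 4: 8 = 2·4; at 5: 2·5 = 10; next = 9
base 5: 9 = 5 + 4; at 6: 6 + 4 = 10; next = 9
base 6: 9 = 6 + 3; at 7: 7 + 3 = 10; next = 9
base 7: 9 = 7 + 2; at 8: 8 + 2 = 10; next = 9

9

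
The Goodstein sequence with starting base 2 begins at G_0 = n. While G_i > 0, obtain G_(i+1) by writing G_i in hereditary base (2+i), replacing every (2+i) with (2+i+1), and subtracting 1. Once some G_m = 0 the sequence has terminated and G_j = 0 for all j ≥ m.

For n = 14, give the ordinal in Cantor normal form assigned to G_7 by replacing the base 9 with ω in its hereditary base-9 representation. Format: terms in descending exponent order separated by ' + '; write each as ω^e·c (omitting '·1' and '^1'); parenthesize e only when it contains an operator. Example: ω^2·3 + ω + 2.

G_0=14  [base 2] 2^(2 + 1) + 2^2 + 2  →[2↦3]→  3^(3 + 1) + 3^3 + 3 = 111  −1 ⇒ G_1=110
G_1=110  [base 3] 3^(3 + 1) + 3^3 + 2  →[3↦4]→  4^(4 + 1) + 4^4 + 2 = 1282  −1 ⇒ G_2=1281
G_2=1281  [base 4] 4^(4 + 1) + 4^4 + 1  →[4↦5]→  5^(5 + 1) + 5^5 + 1 = 18751  −1 ⇒ G_3=18750
G_3=18750  [base 5] 5^(5 + 1) + 5^5  →[5↦6]→  6^(6 + 1) + 6^6 = 326592  −1 ⇒ G_4=326591
G_4=326591  [base 6] 6^(6 + 1) + 5·6^5 + 5·6^4 + 5·6^3 + 5·6^2 + 5·6 + 5  →[6↦7]→  7^(7 + 1) + 5·7^5 + 5·7^4 + 5·7^3 + 5·7^2 + 5·7 + 5 = 5862841  −1 ⇒ G_5=5862840
G_5=5862840  [base 7] 7^(7 + 1) + 5·7^5 + 5·7^4 + 5·7^3 + 5·7^2 + 5·7 + 4  →[7↦8]→  8^(8 + 1) + 5·8^5 + 5·8^4 + 5·8^3 + 5·8^2 + 5·8 + 4 = 134404972  −1 ⇒ G_6=134404971
G_6=134404971  [base 8] 8^(8 + 1) + 5·8^5 + 5·8^4 + 5·8^3 + 5·8^2 + 5·8 + 3  →[8↦9]→  9^(9 + 1) + 5·9^5 + 5·9^4 + 5·9^3 + 5·9^2 + 5·9 + 3 = 3487116549  −1 ⇒ G_7=3487116548

ω^(ω + 1) + ω^5·5 + ω^4·5 + ω^3·5 + ω^2·5 + ω·5 + 2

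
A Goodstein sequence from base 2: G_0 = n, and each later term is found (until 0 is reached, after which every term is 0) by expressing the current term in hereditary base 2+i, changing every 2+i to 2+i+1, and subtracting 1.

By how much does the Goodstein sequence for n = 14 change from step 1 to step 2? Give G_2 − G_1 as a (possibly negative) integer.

(0) 14|_2 = 2^(2 + 1) + 2^2 + 2 ↦ 3^(3 + 1) + 3^3 + 3|_3 = 111 ⇒ 110
(1) 110|_3 = 3^(3 + 1) + 3^3 + 2 ↦ 4^(4 + 1) + 4^4 + 2|_4 = 1282 ⇒ 1281

1171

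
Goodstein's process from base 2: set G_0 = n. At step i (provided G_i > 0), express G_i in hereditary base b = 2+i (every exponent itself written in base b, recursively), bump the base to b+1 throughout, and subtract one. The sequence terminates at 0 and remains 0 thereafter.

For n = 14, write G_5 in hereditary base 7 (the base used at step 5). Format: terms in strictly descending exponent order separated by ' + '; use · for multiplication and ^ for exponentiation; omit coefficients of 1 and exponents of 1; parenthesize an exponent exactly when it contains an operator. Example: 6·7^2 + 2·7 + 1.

7^(7 + 1) + 5·7^5 + 5·7^4 + 5·7^3 + 5·7^2 + 5·7 + 4

step 0: 14 = 2^(2 + 1) + 2^2 + 2; sub 3 for 2: 3^(3 + 1) + 3^3 + 3; = 111; G_1 = 111−1 = 110
step 1: 110 = 3^(3 + 1) + 3^3 + 2; sub 4 for 3: 4^(4 + 1) + 4^4 + 2; = 1282; G_2 = 1282−1 = 1281
step 2: 1281 = 4^(4 + 1) + 4^4 + 1; sub 5 for 4: 5^(5 + 1) + 5^5 + 1; = 18751; G_3 = 18751−1 = 18750
step 3: 18750 = 5^(5 + 1) + 5^5; sub 6 for 5: 6^(6 + 1) + 6^6; = 326592; G_4 = 326592−1 = 326591
step 4: 326591 = 6^(6 + 1) + 5·6^5 + 5·6^4 + 5·6^3 + 5·6^2 + 5·6 + 5; sub 7 for 6: 7^(7 + 1) + 5·7^5 + 5·7^4 + 5·7^3 + 5·7^2 + 5·7 + 5; = 5862841; G_5 = 5862841−1 = 5862840
step 5: 5862840 = 7^(7 + 1) + 5·7^5 + 5·7^4 + 5·7^3 + 5·7^2 + 5·7 + 4; sub 8 for 7: 8^(8 + 1) + 5·8^5 + 5·8^4 + 5·8^3 + 5·8^2 + 5·8 + 4; = 134404972; G_6 = 134404972−1 = 134404971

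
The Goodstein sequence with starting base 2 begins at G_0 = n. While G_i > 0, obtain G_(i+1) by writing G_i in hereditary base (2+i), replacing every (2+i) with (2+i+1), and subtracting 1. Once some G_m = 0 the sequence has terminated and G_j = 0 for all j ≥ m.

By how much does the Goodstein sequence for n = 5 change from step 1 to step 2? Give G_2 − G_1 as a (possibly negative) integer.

228

(0) 5|_2 = 2^2 + 1 ↦ 3^3 + 1|_3 = 28 ⇒ 27
(1) 27|_3 = 3^3 ↦ 4^4|_4 = 256 ⇒ 255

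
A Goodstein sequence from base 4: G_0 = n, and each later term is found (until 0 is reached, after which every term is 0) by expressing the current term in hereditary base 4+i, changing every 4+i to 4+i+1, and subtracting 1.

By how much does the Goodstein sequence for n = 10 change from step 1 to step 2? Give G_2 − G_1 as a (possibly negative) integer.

10 —HB4→ 2·4 + 2 —bump→ 2·5 + 2 = 12 —(−1)→ 11
11 —HB5→ 2·5 + 1 —bump→ 2·6 + 1 = 13 —(−1)→ 12

1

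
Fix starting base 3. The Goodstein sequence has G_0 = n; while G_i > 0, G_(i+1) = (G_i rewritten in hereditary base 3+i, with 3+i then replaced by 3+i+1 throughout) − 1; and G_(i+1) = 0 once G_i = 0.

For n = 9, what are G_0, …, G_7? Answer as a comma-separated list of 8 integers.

9, 15, 17, 19, 21, 23, 24, 25

G_0=9  [base 3] 3^2  →[3↦4]→  4^2 = 16  −1 ⇒ G_1=15
G_1=15  [base 4] 3·4 + 3  →[4↦5]→  3·5 + 3 = 18  −1 ⇒ G_2=17
G_2=17  [base 5] 3·5 + 2  →[5↦6]→  3·6 + 2 = 20  −1 ⇒ G_3=19
G_3=19  [base 6] 3·6 + 1  →[6↦7]→  3·7 + 1 = 22  −1 ⇒ G_4=21
G_4=21  [base 7] 3·7  →[7↦8]→  3·8 = 24  −1 ⇒ G_5=23
G_5=23  [base 8] 2·8 + 7  →[8↦9]→  2·9 + 7 = 25  −1 ⇒ G_6=24
G_6=24  [base 9] 2·9 + 6  →[9↦10]→  2·10 + 6 = 26  −1 ⇒ G_7=25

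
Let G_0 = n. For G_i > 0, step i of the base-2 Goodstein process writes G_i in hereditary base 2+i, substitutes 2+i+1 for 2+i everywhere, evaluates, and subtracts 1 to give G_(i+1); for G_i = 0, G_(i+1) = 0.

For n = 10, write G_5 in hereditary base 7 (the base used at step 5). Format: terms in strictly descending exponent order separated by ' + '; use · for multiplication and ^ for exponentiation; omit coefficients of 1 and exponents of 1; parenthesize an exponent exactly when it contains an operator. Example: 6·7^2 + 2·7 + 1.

(0) 10|_2 = 2^(2 + 1) + 2 ↦ 3^(3 + 1) + 3|_3 = 84 ⇒ 83
(1) 83|_3 = 3^(3 + 1) + 2 ↦ 4^(4 + 1) + 2|_4 = 1026 ⇒ 1025
(2) 1025|_4 = 4^(4 + 1) + 1 ↦ 5^(5 + 1) + 1|_5 = 15626 ⇒ 15625
(3) 15625|_5 = 5^(5 + 1) ↦ 6^(6 + 1)|_6 = 279936 ⇒ 279935
(4) 279935|_6 = 5·6^6 + 5·6^5 + 5·6^4 + 5·6^3 + 5·6^2 + 5·6 + 5 ↦ 5·7^7 + 5·7^5 + 5·7^4 + 5·7^3 + 5·7^2 + 5·7 + 5|_7 = 4215755 ⇒ 4215754

5·7^7 + 5·7^5 + 5·7^4 + 5·7^3 + 5·7^2 + 5·7 + 4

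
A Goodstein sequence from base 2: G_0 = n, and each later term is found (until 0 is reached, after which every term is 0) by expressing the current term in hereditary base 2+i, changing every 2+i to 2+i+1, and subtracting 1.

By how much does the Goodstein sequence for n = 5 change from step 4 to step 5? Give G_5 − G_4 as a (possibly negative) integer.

base 2: 5 = 2^2 + 1; at 3: 3^3 + 1 = 28; next = 27
base 3: 27 = 3^3; at 4: 4^4 = 256; next = 255
base 4: 255 = 3·4^3 + 3·4^2 + 3·4 + 3; at 5: 3·5^3 + 3·5^2 + 3·5 + 3 = 468; next = 467
base 5: 467 = 3·5^3 + 3·5^2 + 3·5 + 2; at 6: 3·6^3 + 3·6^2 + 3·6 + 2 = 776; next = 775
base 6: 775 = 3·6^3 + 3·6^2 + 3·6 + 1; at 7: 3·7^3 + 3·7^2 + 3·7 + 1 = 1198; next = 1197

422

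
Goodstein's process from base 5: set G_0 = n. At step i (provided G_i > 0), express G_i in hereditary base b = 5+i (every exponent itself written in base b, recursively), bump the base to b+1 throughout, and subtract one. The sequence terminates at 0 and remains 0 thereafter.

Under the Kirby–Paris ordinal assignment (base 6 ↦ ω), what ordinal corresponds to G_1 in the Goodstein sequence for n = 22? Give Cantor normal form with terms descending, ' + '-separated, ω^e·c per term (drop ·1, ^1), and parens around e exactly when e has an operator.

ω·4 + 1

G_0 = 22. HB_5(22) = 4·5 + 2. Bump = 26. G_1 = 25.
G_1 = 25. HB_6(25) = 4·6 + 1. Bump = 29. G_2 = 28.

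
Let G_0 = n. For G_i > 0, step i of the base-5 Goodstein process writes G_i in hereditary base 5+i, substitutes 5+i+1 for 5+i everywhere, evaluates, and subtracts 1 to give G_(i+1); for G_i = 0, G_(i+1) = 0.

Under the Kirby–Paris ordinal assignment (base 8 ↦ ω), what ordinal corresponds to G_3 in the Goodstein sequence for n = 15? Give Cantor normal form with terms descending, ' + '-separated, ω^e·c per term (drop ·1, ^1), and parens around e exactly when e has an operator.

ω·2 + 3

(0) 15|_5 = 3·5 ↦ 3·6|_6 = 18 ⇒ 17
(1) 17|_6 = 2·6 + 5 ↦ 2·7 + 5|_7 = 19 ⇒ 18
(2) 18|_7 = 2·7 + 4 ↦ 2·8 + 4|_8 = 20 ⇒ 19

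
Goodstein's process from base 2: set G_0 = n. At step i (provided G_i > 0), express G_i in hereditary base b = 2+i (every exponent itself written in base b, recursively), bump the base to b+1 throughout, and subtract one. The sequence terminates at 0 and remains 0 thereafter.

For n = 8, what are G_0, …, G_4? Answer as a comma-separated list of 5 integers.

base 2: 8 = 2^(2 + 1); at 3: 3^(3 + 1) = 81; next = 80
base 3: 80 = 2·3^3 + 2·3^2 + 2·3 + 2; at 4: 2·4^4 + 2·4^2 + 2·4 + 2 = 554; next = 553
base 4: 553 = 2·4^4 + 2·4^2 + 2·4 + 1; at 5: 2·5^5 + 2·5^2 + 2·5 + 1 = 6311; next = 6310
base 5: 6310 = 2·5^5 + 2·5^2 + 2·5; at 6: 2·6^6 + 2·6^2 + 2·6 = 93396; next = 93395

8, 80, 553, 6310, 93395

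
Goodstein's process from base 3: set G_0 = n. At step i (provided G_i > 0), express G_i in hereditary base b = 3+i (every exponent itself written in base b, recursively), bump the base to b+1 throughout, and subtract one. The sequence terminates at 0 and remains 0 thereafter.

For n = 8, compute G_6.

11

G_0=8  [base 3] 2·3 + 2  →[3↦4]→  2·4 + 2 = 10  −1 ⇒ G_1=9
G_1=9  [base 4] 2·4 + 1  →[4↦5]→  2·5 + 1 = 11  −1 ⇒ G_2=10
G_2=10  [base 5] 2·5  →[5↦6]→  2·6 = 12  −1 ⇒ G_3=11
G_3=11  [base 6] 6 + 5  →[6↦7]→  7 + 5 = 12  −1 ⇒ G_4=11
G_4=11  [base 7] 7 + 4  →[7↦8]→  8 + 4 = 12  −1 ⇒ G_5=11
G_5=11  [base 8] 8 + 3  →[8↦9]→  9 + 3 = 12  −1 ⇒ G_6=11
G_6=11  [base 9] 9 + 2  →[9↦10]→  10 + 2 = 12  −1 ⇒ G_7=11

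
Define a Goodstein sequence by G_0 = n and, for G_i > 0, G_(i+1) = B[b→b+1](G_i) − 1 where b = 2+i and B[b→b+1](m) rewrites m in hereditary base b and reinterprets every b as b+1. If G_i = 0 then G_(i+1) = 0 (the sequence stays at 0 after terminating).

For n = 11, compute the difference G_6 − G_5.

G_0=11  [base 2] 2^(2 + 1) + 2 + 1  →[2↦3]→  3^(3 + 1) + 3 + 1 = 85  −1 ⇒ G_1=84
G_1=84  [base 3] 3^(3 + 1) + 3  →[3↦4]→  4^(4 + 1) + 4 = 1028  −1 ⇒ G_2=1027
G_2=1027  [base 4] 4^(4 + 1) + 3  →[4↦5]→  5^(5 + 1) + 3 = 15628  −1 ⇒ G_3=15627
G_3=15627  [base 5] 5^(5 + 1) + 2  →[5↦6]→  6^(6 + 1) + 2 = 279938  −1 ⇒ G_4=279937
G_4=279937  [base 6] 6^(6 + 1) + 1  →[6↦7]→  7^(7 + 1) + 1 = 5764802  −1 ⇒ G_5=5764801
G_5=5764801  [base 7] 7^(7 + 1)  →[7↦8]→  8^(8 + 1) = 134217728  −1 ⇒ G_6=134217727

128452926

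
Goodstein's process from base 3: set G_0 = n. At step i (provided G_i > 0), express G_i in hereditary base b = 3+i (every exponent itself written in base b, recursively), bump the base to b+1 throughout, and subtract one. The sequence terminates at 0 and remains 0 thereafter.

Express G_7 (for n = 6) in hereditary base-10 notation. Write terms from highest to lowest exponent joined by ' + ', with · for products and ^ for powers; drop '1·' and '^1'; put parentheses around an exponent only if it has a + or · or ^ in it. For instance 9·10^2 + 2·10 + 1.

5

base 3: 6 = 2·3; at 4: 2·4 = 8; next = 7
base 4: 7 = 4 + 3; at 5: 5 + 3 = 8; next = 7
base 5: 7 = 5 + 2; at 6: 6 + 2 = 8; next = 7
base 6: 7 = 6 + 1; at 7: 7 + 1 = 8; next = 7
base 7: 7 = 7; at 8: 8 = 8; next = 7
base 8: 7 = 7; at 9: 7 = 7; next = 6
base 9: 6 = 6; at 10: 6 = 6; next = 5
base 10: 5 = 5; at 11: 5 = 5; next = 4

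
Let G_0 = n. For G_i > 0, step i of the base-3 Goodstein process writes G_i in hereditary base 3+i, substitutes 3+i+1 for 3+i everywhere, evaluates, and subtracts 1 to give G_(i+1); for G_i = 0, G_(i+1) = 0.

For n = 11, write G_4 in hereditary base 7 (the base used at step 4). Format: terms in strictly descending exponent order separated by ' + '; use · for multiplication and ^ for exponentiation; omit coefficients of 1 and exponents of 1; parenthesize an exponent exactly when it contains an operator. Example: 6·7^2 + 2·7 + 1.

5·7 + 4

step 0: 11 = 3^2 + 2; sub 4 for 3: 4^2 + 2; = 18; G_1 = 18−1 = 17
step 1: 17 = 4^2 + 1; sub 5 for 4: 5^2 + 1; = 26; G_2 = 26−1 = 25
step 2: 25 = 5^2; sub 6 for 5: 6^2; = 36; G_3 = 36−1 = 35
step 3: 35 = 5·6 + 5; sub 7 for 6: 5·7 + 5; = 40; G_4 = 40−1 = 39
step 4: 39 = 5·7 + 4; sub 8 for 7: 5·8 + 4; = 44; G_5 = 44−1 = 43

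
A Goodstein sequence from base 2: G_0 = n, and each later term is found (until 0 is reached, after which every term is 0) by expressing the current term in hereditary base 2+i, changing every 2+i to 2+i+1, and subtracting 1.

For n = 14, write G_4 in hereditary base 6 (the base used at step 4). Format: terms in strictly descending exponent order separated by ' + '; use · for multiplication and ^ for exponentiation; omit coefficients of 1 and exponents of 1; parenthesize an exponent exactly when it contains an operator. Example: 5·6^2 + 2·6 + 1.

i=0: 14 = 2^(2 + 1) + 2^2 + 2 (b=2); 2→3: 3^(3 + 1) + 3^3 + 3 = 111; 111−1 = 110
i=1: 110 = 3^(3 + 1) + 3^3 + 2 (b=3); 3→4: 4^(4 + 1) + 4^4 + 2 = 1282; 1282−1 = 1281
i=2: 1281 = 4^(4 + 1) + 4^4 + 1 (b=4); 4→5: 5^(5 + 1) + 5^5 + 1 = 18751; 18751−1 = 18750
i=3: 18750 = 5^(5 + 1) + 5^5 (b=5); 5→6: 6^(6 + 1) + 6^6 = 326592; 326592−1 = 326591

6^(6 + 1) + 5·6^5 + 5·6^4 + 5·6^3 + 5·6^2 + 5·6 + 5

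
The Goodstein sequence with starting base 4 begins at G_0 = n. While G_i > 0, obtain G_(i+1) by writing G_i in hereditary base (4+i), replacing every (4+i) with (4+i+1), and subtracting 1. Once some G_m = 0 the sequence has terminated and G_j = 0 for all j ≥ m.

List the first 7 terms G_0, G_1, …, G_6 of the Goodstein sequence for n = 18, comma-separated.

[0] 18 ≡ 4^2 + 2 (base 4). Lift 5: 27. −1: 26.
[1] 26 ≡ 5^2 + 1 (base 5). Lift 6: 37. −1: 36.
[2] 36 ≡ 6^2 (base 6). Lift 7: 49. −1: 48.
[3] 48 ≡ 6·7 + 6 (base 7). Lift 8: 54. −1: 53.
[4] 53 ≡ 6·8 + 5 (base 8). Lift 9: 59. −1: 58.
[5] 58 ≡ 6·9 + 4 (base 9). Lift 10: 64. −1: 63.

18, 26, 36, 48, 53, 58, 63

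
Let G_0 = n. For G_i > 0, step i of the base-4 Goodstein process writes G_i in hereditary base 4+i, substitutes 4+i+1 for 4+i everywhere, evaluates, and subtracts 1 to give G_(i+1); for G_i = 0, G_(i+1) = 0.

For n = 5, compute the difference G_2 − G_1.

0

i=0: 5 = 4 + 1 (b=4); 4→5: 5 + 1 = 6; 6−1 = 5
i=1: 5 = 5 (b=5); 5→6: 6 = 6; 6−1 = 5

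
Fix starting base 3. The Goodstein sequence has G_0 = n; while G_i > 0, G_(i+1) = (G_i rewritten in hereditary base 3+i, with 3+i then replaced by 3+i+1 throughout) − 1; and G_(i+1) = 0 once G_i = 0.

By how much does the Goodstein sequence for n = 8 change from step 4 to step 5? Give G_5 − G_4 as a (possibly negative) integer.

step 0: 8 = 2·3 + 2; sub 4 for 3: 2·4 + 2; = 10; G_1 = 10−1 = 9
step 1: 9 = 2·4 + 1; sub 5 for 4: 2·5 + 1; = 11; G_2 = 11−1 = 10
step 2: 10 = 2·5; sub 6 for 5: 2·6; = 12; G_3 = 12−1 = 11
step 3: 11 = 6 + 5; sub 7 for 6: 7 + 5; = 12; G_4 = 12−1 = 11
step 4: 11 = 7 + 4; sub 8 for 7: 8 + 4; = 12; G_5 = 12−1 = 11

0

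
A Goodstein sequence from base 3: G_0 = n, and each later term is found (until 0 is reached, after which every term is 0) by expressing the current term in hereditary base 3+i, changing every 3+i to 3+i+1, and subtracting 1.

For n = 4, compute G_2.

4

i=0: 4 = 3 + 1 (b=3); 3→4: 4 + 1 = 5; 5−1 = 4
i=1: 4 = 4 (b=4); 4→5: 5 = 5; 5−1 = 4
i=2: 4 = 4 (b=5); 5→6: 4 = 4; 4−1 = 3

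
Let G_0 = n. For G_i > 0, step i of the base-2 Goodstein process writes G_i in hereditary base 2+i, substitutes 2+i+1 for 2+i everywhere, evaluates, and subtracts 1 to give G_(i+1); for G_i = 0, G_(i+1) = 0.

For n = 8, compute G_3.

6310

8 —HB2→ 2^(2 + 1) —bump→ 3^(3 + 1) = 81 —(−1)→ 80
80 —HB3→ 2·3^3 + 2·3^2 + 2·3 + 2 —bump→ 2·4^4 + 2·4^2 + 2·4 + 2 = 554 —(−1)→ 553
553 —HB4→ 2·4^4 + 2·4^2 + 2·4 + 1 —bump→ 2·5^5 + 2·5^2 + 2·5 + 1 = 6311 —(−1)→ 6310
6310 —HB5→ 2·5^5 + 2·5^2 + 2·5 —bump→ 2·6^6 + 2·6^2 + 2·6 = 93396 —(−1)→ 93395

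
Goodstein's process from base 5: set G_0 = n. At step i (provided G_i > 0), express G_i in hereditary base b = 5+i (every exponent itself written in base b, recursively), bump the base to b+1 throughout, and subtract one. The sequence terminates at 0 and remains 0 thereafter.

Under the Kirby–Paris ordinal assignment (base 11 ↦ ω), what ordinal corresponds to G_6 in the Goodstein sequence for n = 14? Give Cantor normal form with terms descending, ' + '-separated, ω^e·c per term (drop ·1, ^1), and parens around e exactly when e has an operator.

ω + 8

base 5: 14 = 2·5 + 4; at 6: 2·6 + 4 = 16; next = 15
base 6: 15 = 2·6 + 3; at 7: 2·7 + 3 = 17; next = 16
base 7: 16 = 2·7 + 2; at 8: 2·8 + 2 = 18; next = 17
base 8: 17 = 2·8 + 1; at 9: 2·9 + 1 = 19; next = 18
base 9: 18 = 2·9; at 10: 2·10 = 20; next = 19
base 10: 19 = 10 + 9; at 11: 11 + 9 = 20; next = 19
base 11: 19 = 11 + 8; at 12: 12 + 8 = 20; next = 19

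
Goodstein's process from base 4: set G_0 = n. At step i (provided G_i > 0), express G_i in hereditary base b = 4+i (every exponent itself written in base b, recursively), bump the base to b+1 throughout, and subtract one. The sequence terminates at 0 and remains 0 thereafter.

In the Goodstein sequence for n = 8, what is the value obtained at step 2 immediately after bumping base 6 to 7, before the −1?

step 0: 8 = 2·4; sub 5 for 4: 2·5; = 10; G_1 = 10−1 = 9
step 1: 9 = 5 + 4; sub 6 for 5: 6 + 4; = 10; G_2 = 10−1 = 9

10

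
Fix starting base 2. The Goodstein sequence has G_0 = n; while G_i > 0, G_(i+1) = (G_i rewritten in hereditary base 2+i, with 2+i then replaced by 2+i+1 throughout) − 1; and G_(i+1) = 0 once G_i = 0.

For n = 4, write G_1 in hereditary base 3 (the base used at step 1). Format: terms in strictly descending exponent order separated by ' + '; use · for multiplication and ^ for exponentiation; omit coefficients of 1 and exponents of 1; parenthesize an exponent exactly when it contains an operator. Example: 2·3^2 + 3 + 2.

i=0: 4 = 2^2 (b=2); 2→3: 3^3 = 27; 27−1 = 26
i=1: 26 = 2·3^2 + 2·3 + 2 (b=3); 3→4: 2·4^2 + 2·4 + 2 = 42; 42−1 = 41

2·3^2 + 2·3 + 2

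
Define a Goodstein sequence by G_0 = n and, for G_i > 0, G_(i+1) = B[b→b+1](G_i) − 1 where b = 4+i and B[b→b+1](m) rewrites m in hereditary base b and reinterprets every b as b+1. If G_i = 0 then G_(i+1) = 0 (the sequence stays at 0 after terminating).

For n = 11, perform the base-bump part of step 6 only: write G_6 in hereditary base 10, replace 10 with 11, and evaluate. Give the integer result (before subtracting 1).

16

11 —HB4→ 2·4 + 3 —bump→ 2·5 + 3 = 13 —(−1)→ 12
12 —HB5→ 2·5 + 2 —bump→ 2·6 + 2 = 14 —(−1)→ 13
13 —HB6→ 2·6 + 1 —bump→ 2·7 + 1 = 15 —(−1)→ 14
14 —HB7→ 2·7 —bump→ 2·8 = 16 —(−1)→ 15
15 —HB8→ 8 + 7 —bump→ 9 + 7 = 16 —(−1)→ 15
15 —HB9→ 9 + 6 —bump→ 10 + 6 = 16 —(−1)→ 15
15 —HB10→ 10 + 5 —bump→ 11 + 5 = 16 —(−1)→ 15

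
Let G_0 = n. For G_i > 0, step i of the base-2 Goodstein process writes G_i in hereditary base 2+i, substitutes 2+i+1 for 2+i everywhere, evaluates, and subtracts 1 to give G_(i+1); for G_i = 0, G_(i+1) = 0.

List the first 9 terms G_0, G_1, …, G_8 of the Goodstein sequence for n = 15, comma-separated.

15, 111, 1283, 18752, 326593, 6588344, 150994943, 3524450280, 100077777775

G_0 = 15. HB_2(15) = 2^(2 + 1) + 2^2 + 2 + 1. Bump = 112. G_1 = 111.
G_1 = 111. HB_3(111) = 3^(3 + 1) + 3^3 + 3. Bump = 1284. G_2 = 1283.
G_2 = 1283. HB_4(1283) = 4^(4 + 1) + 4^4 + 3. Bump = 18753. G_3 = 18752.
G_3 = 18752. HB_5(18752) = 5^(5 + 1) + 5^5 + 2. Bump = 326594. G_4 = 326593.
G_4 = 326593. HB_6(326593) = 6^(6 + 1) + 6^6 + 1. Bump = 6588345. G_5 = 6588344.
G_5 = 6588344. HB_7(6588344) = 7^(7 + 1) + 7^7. Bump = 150994944. G_6 = 150994943.
G_6 = 150994943. HB_8(150994943) = 8^(8 + 1) + 7·8^7 + 7·8^6 + 7·8^5 + 7·8^4 + 7·8^3 + 7·8^2 + 7·8 + 7. Bump = 3524450281. G_7 = 3524450280.
G_7 = 3524450280. HB_9(3524450280) = 9^(9 + 1) + 7·9^7 + 7·9^6 + 7·9^5 + 7·9^4 + 7·9^3 + 7·9^2 + 7·9 + 6. Bump = 100077777776. G_8 = 100077777775.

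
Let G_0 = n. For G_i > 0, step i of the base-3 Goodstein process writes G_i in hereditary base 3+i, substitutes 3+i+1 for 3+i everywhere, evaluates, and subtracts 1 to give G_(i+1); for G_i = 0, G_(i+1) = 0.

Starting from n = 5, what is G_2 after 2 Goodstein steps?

5 —HB3→ 3 + 2 —bump→ 4 + 2 = 6 —(−1)→ 5
5 —HB4→ 4 + 1 —bump→ 5 + 1 = 6 —(−1)→ 5
5 —HB5→ 5 —bump→ 6 = 6 —(−1)→ 5

5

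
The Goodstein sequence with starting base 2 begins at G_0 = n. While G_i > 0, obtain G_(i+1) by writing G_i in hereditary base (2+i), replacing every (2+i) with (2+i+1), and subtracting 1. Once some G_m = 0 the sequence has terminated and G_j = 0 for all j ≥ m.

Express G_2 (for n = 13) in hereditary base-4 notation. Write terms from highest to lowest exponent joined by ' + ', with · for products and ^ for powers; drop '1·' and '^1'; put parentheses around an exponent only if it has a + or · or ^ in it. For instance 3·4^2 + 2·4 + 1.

base 2: 13 = 2^(2 + 1) + 2^2 + 1; at 3: 3^(3 + 1) + 3^3 + 1 = 109; next = 108
base 3: 108 = 3^(3 + 1) + 3^3; at 4: 4^(4 + 1) + 4^4 = 1280; next = 1279
base 4: 1279 = 4^(4 + 1) + 3·4^3 + 3·4^2 + 3·4 + 3; at 5: 5^(5 + 1) + 3·5^3 + 3·5^2 + 3·5 + 3 = 16093; next = 16092

4^(4 + 1) + 3·4^3 + 3·4^2 + 3·4 + 3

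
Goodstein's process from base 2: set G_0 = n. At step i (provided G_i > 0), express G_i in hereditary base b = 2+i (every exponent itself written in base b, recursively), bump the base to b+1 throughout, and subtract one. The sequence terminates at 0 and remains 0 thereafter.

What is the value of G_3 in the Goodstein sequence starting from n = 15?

18752

G_0 = 15. HB_2(15) = 2^(2 + 1) + 2^2 + 2 + 1. Bump = 112. G_1 = 111.
G_1 = 111. HB_3(111) = 3^(3 + 1) + 3^3 + 3. Bump = 1284. G_2 = 1283.
G_2 = 1283. HB_4(1283) = 4^(4 + 1) + 4^4 + 3. Bump = 18753. G_3 = 18752.
G_3 = 18752. HB_5(18752) = 5^(5 + 1) + 5^5 + 2. Bump = 326594. G_4 = 326593.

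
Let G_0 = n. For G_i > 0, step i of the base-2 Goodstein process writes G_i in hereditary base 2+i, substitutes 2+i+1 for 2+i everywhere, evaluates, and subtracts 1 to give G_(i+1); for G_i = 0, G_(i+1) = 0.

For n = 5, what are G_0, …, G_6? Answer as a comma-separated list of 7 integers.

base 2: 5 = 2^2 + 1; at 3: 3^3 + 1 = 28; next = 27
base 3: 27 = 3^3; at 4: 4^4 = 256; next = 255
base 4: 255 = 3·4^3 + 3·4^2 + 3·4 + 3; at 5: 3·5^3 + 3·5^2 + 3·5 + 3 = 468; next = 467
base 5: 467 = 3·5^3 + 3·5^2 + 3·5 + 2; at 6: 3·6^3 + 3·6^2 + 3·6 + 2 = 776; next = 775
base 6: 775 = 3·6^3 + 3·6^2 + 3·6 + 1; at 7: 3·7^3 + 3·7^2 + 3·7 + 1 = 1198; next = 1197
base 7: 1197 = 3·7^3 + 3·7^2 + 3·7; at 8: 3·8^3 + 3·8^2 + 3·8 = 1752; next = 1751

5, 27, 255, 467, 775, 1197, 1751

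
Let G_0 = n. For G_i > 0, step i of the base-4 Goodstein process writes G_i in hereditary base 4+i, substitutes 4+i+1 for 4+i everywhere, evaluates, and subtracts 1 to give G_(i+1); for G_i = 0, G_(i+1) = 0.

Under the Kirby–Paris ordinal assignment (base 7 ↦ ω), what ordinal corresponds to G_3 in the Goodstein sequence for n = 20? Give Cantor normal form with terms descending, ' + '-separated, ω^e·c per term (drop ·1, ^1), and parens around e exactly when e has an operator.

ω^2 + 2

step 0: 20 = 4^2 + 4; sub 5 for 4: 5^2 + 5; = 30; G_1 = 30−1 = 29
step 1: 29 = 5^2 + 4; sub 6 for 5: 6^2 + 4; = 40; G_2 = 40−1 = 39
step 2: 39 = 6^2 + 3; sub 7 for 6: 7^2 + 3; = 52; G_3 = 52−1 = 51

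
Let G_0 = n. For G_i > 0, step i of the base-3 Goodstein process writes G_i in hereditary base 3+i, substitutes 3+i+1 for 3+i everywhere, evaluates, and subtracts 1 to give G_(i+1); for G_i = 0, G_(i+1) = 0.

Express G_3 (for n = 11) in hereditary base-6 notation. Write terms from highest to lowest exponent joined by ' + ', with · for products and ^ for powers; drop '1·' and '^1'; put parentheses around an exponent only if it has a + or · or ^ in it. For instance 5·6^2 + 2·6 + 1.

5·6 + 5

step 0: 11 = 3^2 + 2; sub 4 for 3: 4^2 + 2; = 18; G_1 = 18−1 = 17
step 1: 17 = 4^2 + 1; sub 5 for 4: 5^2 + 1; = 26; G_2 = 26−1 = 25
step 2: 25 = 5^2; sub 6 for 5: 6^2; = 36; G_3 = 36−1 = 35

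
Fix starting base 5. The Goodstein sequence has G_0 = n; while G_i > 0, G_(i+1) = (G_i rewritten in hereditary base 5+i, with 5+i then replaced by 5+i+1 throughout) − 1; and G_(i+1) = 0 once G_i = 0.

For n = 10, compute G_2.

11

step 0: 10 = 2·5; sub 6 for 5: 2·6; = 12; G_1 = 12−1 = 11
step 1: 11 = 6 + 5; sub 7 for 6: 7 + 5; = 12; G_2 = 12−1 = 11
step 2: 11 = 7 + 4; sub 8 for 7: 8 + 4; = 12; G_3 = 12−1 = 11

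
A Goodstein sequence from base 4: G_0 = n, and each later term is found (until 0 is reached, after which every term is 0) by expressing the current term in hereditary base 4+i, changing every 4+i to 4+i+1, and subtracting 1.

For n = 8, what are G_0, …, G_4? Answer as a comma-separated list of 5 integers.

i=0: 8 = 2·4 (b=4); 4→5: 2·5 = 10; 10−1 = 9
i=1: 9 = 5 + 4 (b=5); 5→6: 6 + 4 = 10; 10−1 = 9
i=2: 9 = 6 + 3 (b=6); 6→7: 7 + 3 = 10; 10−1 = 9
i=3: 9 = 7 + 2 (b=7); 7→8: 8 + 2 = 10; 10−1 = 9

8, 9, 9, 9, 9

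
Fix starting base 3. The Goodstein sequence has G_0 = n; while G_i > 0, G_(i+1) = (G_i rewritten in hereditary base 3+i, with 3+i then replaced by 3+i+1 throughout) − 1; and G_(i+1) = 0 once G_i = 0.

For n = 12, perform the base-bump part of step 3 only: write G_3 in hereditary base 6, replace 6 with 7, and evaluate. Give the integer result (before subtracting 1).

50

base 3: 12 = 3^2 + 3; at 4: 4^2 + 4 = 20; next = 19
base 4: 19 = 4^2 + 3; at 5: 5^2 + 3 = 28; next = 27
base 5: 27 = 5^2 + 2; at 6: 6^2 + 2 = 38; next = 37
base 6: 37 = 6^2 + 1; at 7: 7^2 + 1 = 50; next = 49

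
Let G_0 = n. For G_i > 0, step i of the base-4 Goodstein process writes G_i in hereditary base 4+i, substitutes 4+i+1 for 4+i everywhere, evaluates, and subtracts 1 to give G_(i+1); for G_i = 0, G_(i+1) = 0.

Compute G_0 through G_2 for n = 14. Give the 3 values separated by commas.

G_0=14  [base 4] 3·4 + 2  →[4↦5]→  3·5 + 2 = 17  −1 ⇒ G_1=16
G_1=16  [base 5] 3·5 + 1  →[5↦6]→  3·6 + 1 = 19  −1 ⇒ G_2=18

14, 16, 18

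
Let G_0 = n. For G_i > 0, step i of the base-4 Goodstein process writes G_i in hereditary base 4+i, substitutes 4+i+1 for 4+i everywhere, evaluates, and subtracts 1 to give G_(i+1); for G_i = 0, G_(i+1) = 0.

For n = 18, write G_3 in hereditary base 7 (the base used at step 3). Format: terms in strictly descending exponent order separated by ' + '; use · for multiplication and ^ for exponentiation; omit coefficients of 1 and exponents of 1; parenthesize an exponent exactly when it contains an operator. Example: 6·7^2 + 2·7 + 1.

6·7 + 6

base 4: 18 = 4^2 + 2; at 5: 5^2 + 2 = 27; next = 26
base 5: 26 = 5^2 + 1; at 6: 6^2 + 1 = 37; next = 36
base 6: 36 = 6^2; at 7: 7^2 = 49; next = 48
base 7: 48 = 6·7 + 6; at 8: 6·8 + 6 = 54; next = 53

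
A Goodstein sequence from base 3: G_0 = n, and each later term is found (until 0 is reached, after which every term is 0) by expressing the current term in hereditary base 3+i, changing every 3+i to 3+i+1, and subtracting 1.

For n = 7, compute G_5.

(0) 7|_3 = 2·3 + 1 ↦ 2·4 + 1|_4 = 9 ⇒ 8
(1) 8|_4 = 2·4 ↦ 2·5|_5 = 10 ⇒ 9
(2) 9|_5 = 5 + 4 ↦ 6 + 4|_6 = 10 ⇒ 9
(3) 9|_6 = 6 + 3 ↦ 7 + 3|_7 = 10 ⇒ 9
(4) 9|_7 = 7 + 2 ↦ 8 + 2|_8 = 10 ⇒ 9

9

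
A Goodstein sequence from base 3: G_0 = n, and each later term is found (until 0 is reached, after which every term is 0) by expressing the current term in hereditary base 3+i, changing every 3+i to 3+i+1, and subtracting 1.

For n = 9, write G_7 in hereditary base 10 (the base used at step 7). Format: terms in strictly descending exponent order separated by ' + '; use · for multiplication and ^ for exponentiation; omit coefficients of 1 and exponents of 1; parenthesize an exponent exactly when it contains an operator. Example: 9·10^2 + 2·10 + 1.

base 3: 9 = 3^2; at 4: 4^2 = 16; next = 15
base 4: 15 = 3·4 + 3; at 5: 3·5 + 3 = 18; next = 17
base 5: 17 = 3·5 + 2; at 6: 3·6 + 2 = 20; next = 19
base 6: 19 = 3·6 + 1; at 7: 3·7 + 1 = 22; next = 21
base 7: 21 = 3·7; at 8: 3·8 = 24; next = 23
base 8: 23 = 2·8 + 7; at 9: 2·9 + 7 = 25; next = 24
base 9: 24 = 2·9 + 6; at 10: 2·10 + 6 = 26; next = 25

2·10 + 5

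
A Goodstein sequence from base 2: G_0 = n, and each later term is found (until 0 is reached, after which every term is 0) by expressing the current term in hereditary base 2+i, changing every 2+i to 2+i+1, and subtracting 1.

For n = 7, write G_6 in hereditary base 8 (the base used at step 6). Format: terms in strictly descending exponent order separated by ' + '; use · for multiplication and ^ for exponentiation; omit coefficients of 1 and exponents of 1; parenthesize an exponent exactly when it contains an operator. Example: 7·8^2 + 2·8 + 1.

7·8^7 + 7·8^6 + 7·8^5 + 7·8^4 + 7·8^3 + 7·8^2 + 7·8 + 7

(0) 7|_2 = 2^2 + 2 + 1 ↦ 3^3 + 3 + 1|_3 = 31 ⇒ 30
(1) 30|_3 = 3^3 + 3 ↦ 4^4 + 4|_4 = 260 ⇒ 259
(2) 259|_4 = 4^4 + 3 ↦ 5^5 + 3|_5 = 3128 ⇒ 3127
(3) 3127|_5 = 5^5 + 2 ↦ 6^6 + 2|_6 = 46658 ⇒ 46657
(4) 46657|_6 = 6^6 + 1 ↦ 7^7 + 1|_7 = 823544 ⇒ 823543
(5) 823543|_7 = 7^7 ↦ 8^8|_8 = 16777216 ⇒ 16777215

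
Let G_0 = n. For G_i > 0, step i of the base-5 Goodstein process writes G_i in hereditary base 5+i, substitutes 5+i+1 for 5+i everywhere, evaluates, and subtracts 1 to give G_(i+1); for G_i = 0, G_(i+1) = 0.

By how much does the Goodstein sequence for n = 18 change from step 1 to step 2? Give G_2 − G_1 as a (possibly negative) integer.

2

18 —HB5→ 3·5 + 3 —bump→ 3·6 + 3 = 21 —(−1)→ 20
20 —HB6→ 3·6 + 2 —bump→ 3·7 + 2 = 23 —(−1)→ 22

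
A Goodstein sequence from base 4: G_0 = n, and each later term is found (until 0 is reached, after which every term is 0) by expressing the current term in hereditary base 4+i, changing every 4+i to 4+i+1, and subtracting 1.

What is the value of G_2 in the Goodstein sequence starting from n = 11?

13

i=0: 11 = 2·4 + 3 (b=4); 4→5: 2·5 + 3 = 13; 13−1 = 12
i=1: 12 = 2·5 + 2 (b=5); 5→6: 2·6 + 2 = 14; 14−1 = 13
i=2: 13 = 2·6 + 1 (b=6); 6→7: 2·7 + 1 = 15; 15−1 = 14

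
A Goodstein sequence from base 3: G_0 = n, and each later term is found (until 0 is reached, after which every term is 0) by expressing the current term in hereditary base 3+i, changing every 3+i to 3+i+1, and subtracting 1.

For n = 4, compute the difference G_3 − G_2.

-1

i=0: 4 = 3 + 1 (b=3); 3→4: 4 + 1 = 5; 5−1 = 4
i=1: 4 = 4 (b=4); 4→5: 5 = 5; 5−1 = 4
i=2: 4 = 4 (b=5); 5→6: 4 = 4; 4−1 = 3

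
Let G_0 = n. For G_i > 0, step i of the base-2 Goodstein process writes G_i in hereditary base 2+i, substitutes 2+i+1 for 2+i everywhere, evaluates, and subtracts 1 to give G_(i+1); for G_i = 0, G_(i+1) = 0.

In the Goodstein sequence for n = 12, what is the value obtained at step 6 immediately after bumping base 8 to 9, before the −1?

i=0: 12 = 2^(2 + 1) + 2^2 (b=2); 2→3: 3^(3 + 1) + 3^3 = 108; 108−1 = 107
i=1: 107 = 3^(3 + 1) + 2·3^2 + 2·3 + 2 (b=3); 3→4: 4^(4 + 1) + 2·4^2 + 2·4 + 2 = 1066; 1066−1 = 1065
i=2: 1065 = 4^(4 + 1) + 2·4^2 + 2·4 + 1 (b=4); 4→5: 5^(5 + 1) + 2·5^2 + 2·5 + 1 = 15686; 15686−1 = 15685
i=3: 15685 = 5^(5 + 1) + 2·5^2 + 2·5 (b=5); 5→6: 6^(6 + 1) + 2·6^2 + 2·6 = 280020; 280020−1 = 280019
i=4: 280019 = 6^(6 + 1) + 2·6^2 + 6 + 5 (b=6); 6→7: 7^(7 + 1) + 2·7^2 + 7 + 5 = 5764911; 5764911−1 = 5764910
i=5: 5764910 = 7^(7 + 1) + 2·7^2 + 7 + 4 (b=7); 7→8: 8^(8 + 1) + 2·8^2 + 8 + 4 = 134217868; 134217868−1 = 134217867
i=6: 134217867 = 8^(8 + 1) + 2·8^2 + 8 + 3 (b=8); 8→9: 9^(9 + 1) + 2·9^2 + 9 + 3 = 3486784575; 3486784575−1 = 3486784574

3486784575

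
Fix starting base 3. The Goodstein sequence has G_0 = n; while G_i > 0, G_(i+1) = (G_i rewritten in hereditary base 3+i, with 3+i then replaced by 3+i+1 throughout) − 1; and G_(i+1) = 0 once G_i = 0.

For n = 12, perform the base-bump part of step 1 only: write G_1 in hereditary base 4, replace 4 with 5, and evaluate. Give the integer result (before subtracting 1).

12 —HB3→ 3^2 + 3 —bump→ 4^2 + 4 = 20 —(−1)→ 19
19 —HB4→ 4^2 + 3 —bump→ 5^2 + 3 = 28 —(−1)→ 27

28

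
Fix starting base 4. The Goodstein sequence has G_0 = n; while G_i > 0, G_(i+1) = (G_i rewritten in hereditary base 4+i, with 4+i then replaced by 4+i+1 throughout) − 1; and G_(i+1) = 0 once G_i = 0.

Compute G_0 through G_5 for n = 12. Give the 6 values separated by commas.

base 4: 12 = 3·4; at 5: 3·5 = 15; next = 14
base 5: 14 = 2·5 + 4; at 6: 2·6 + 4 = 16; next = 15
base 6: 15 = 2·6 + 3; at 7: 2·7 + 3 = 17; next = 16
base 7: 16 = 2·7 + 2; at 8: 2·8 + 2 = 18; next = 17
base 8: 17 = 2·8 + 1; at 9: 2·9 + 1 = 19; next = 18

12, 14, 15, 16, 17, 18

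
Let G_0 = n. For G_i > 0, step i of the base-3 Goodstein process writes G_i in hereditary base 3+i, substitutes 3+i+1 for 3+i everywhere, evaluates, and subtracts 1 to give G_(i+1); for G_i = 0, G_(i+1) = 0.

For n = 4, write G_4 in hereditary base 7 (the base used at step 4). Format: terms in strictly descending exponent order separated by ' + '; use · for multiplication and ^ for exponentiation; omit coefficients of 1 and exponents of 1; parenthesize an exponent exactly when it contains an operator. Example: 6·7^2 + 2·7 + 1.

[0] 4 ≡ 3 + 1 (base 3). Lift 4: 5. −1: 4.
[1] 4 ≡ 4 (base 4). Lift 5: 5. −1: 4.
[2] 4 ≡ 4 (base 5). Lift 6: 4. −1: 3.
[3] 3 ≡ 3 (base 6). Lift 7: 3. −1: 2.
[4] 2 ≡ 2 (base 7). Lift 8: 2. −1: 1.

2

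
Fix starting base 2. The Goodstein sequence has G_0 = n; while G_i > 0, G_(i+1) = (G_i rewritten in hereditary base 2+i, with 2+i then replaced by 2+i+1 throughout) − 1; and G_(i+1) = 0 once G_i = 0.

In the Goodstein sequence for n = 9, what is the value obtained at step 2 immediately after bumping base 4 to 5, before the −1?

9843

step 0: 9 = 2^(2 + 1) + 1; sub 3 for 2: 3^(3 + 1) + 1; = 82; G_1 = 82−1 = 81
step 1: 81 = 3^(3 + 1); sub 4 for 3: 4^(4 + 1); = 1024; G_2 = 1024−1 = 1023
step 2: 1023 = 3·4^4 + 3·4^3 + 3·4^2 + 3·4 + 3; sub 5 for 4: 3·5^5 + 3·5^3 + 3·5^2 + 3·5 + 3; = 9843; G_3 = 9843−1 = 9842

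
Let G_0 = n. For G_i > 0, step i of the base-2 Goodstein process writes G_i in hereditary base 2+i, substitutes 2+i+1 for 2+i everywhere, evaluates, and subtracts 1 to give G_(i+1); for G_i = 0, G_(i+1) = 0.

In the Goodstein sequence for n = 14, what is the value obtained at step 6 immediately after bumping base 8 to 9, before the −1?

3487116549

step 0: 14 = 2^(2 + 1) + 2^2 + 2; sub 3 for 2: 3^(3 + 1) + 3^3 + 3; = 111; G_1 = 111−1 = 110
step 1: 110 = 3^(3 + 1) + 3^3 + 2; sub 4 for 3: 4^(4 + 1) + 4^4 + 2; = 1282; G_2 = 1282−1 = 1281
step 2: 1281 = 4^(4 + 1) + 4^4 + 1; sub 5 for 4: 5^(5 + 1) + 5^5 + 1; = 18751; G_3 = 18751−1 = 18750
step 3: 18750 = 5^(5 + 1) + 5^5; sub 6 for 5: 6^(6 + 1) + 6^6; = 326592; G_4 = 326592−1 = 326591
step 4: 326591 = 6^(6 + 1) + 5·6^5 + 5·6^4 + 5·6^3 + 5·6^2 + 5·6 + 5; sub 7 for 6: 7^(7 + 1) + 5·7^5 + 5·7^4 + 5·7^3 + 5·7^2 + 5·7 + 5; = 5862841; G_5 = 5862841−1 = 5862840
step 5: 5862840 = 7^(7 + 1) + 5·7^5 + 5·7^4 + 5·7^3 + 5·7^2 + 5·7 + 4; sub 8 for 7: 8^(8 + 1) + 5·8^5 + 5·8^4 + 5·8^3 + 5·8^2 + 5·8 + 4; = 134404972; G_6 = 134404972−1 = 134404971
step 6: 134404971 = 8^(8 + 1) + 5·8^5 + 5·8^4 + 5·8^3 + 5·8^2 + 5·8 + 3; sub 9 for 8: 9^(9 + 1) + 5·9^5 + 5·9^4 + 5·9^3 + 5·9^2 + 5·9 + 3; = 3487116549; G_7 = 3487116549−1 = 3487116548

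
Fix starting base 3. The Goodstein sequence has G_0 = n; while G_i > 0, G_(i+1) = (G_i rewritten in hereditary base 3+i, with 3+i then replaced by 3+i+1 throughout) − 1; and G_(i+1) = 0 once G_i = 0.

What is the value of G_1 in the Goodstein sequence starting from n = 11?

base 3: 11 = 3^2 + 2; at 4: 4^2 + 2 = 18; next = 17
base 4: 17 = 4^2 + 1; at 5: 5^2 + 1 = 26; next = 25

17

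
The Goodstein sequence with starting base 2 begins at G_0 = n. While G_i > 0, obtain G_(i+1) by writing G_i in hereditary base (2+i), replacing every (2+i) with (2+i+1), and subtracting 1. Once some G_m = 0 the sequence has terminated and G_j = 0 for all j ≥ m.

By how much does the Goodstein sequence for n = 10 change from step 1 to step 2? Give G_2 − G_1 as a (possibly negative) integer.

942

step 0: 10 = 2^(2 + 1) + 2; sub 3 for 2: 3^(3 + 1) + 3; = 84; G_1 = 84−1 = 83
step 1: 83 = 3^(3 + 1) + 2; sub 4 for 3: 4^(4 + 1) + 2; = 1026; G_2 = 1026−1 = 1025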